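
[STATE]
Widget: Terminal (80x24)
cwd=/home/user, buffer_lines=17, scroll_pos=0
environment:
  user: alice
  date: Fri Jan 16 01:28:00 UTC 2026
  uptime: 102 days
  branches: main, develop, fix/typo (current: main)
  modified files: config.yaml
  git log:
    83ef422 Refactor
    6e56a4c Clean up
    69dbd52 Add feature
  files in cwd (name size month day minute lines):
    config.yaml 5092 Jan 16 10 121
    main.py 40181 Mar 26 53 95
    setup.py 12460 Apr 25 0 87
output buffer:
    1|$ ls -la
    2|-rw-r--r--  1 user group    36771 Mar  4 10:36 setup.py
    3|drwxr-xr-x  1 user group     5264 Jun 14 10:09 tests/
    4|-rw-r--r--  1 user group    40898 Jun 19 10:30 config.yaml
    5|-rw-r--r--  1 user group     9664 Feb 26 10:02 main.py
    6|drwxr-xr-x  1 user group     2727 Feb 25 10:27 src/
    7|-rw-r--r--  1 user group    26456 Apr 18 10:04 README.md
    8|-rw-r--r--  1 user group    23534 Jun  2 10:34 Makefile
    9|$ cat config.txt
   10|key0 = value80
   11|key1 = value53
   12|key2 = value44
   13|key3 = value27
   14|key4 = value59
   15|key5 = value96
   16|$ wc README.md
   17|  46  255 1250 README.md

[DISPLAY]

$ ls -la                                                                        
-rw-r--r--  1 user group    36771 Mar  4 10:36 setup.py                         
drwxr-xr-x  1 user group     5264 Jun 14 10:09 tests/                           
-rw-r--r--  1 user group    40898 Jun 19 10:30 config.yaml                      
-rw-r--r--  1 user group     9664 Feb 26 10:02 main.py                          
drwxr-xr-x  1 user group     2727 Feb 25 10:27 src/                             
-rw-r--r--  1 user group    26456 Apr 18 10:04 README.md                        
-rw-r--r--  1 user group    23534 Jun  2 10:34 Makefile                         
$ cat config.txt                                                                
key0 = value80                                                                  
key1 = value53                                                                  
key2 = value44                                                                  
key3 = value27                                                                  
key4 = value59                                                                  
key5 = value96                                                                  
$ wc README.md                                                                  
  46  255 1250 README.md                                                        
$ █                                                                             
                                                                                
                                                                                
                                                                                
                                                                                
                                                                                
                                                                                


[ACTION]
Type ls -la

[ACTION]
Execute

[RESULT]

$ ls -la                                                                        
-rw-r--r--  1 user group    36771 Mar  4 10:36 setup.py                         
drwxr-xr-x  1 user group     5264 Jun 14 10:09 tests/                           
-rw-r--r--  1 user group    40898 Jun 19 10:30 config.yaml                      
-rw-r--r--  1 user group     9664 Feb 26 10:02 main.py                          
drwxr-xr-x  1 user group     2727 Feb 25 10:27 src/                             
-rw-r--r--  1 user group    26456 Apr 18 10:04 README.md                        
-rw-r--r--  1 user group    23534 Jun  2 10:34 Makefile                         
$ cat config.txt                                                                
key0 = value80                                                                  
key1 = value53                                                                  
key2 = value44                                                                  
key3 = value27                                                                  
key4 = value59                                                                  
key5 = value96                                                                  
$ wc README.md                                                                  
  46  255 1250 README.md                                                        
$ ls -la                                                                        
-rw-r--r--  1 alice group     5092 Jan 16 10:10 config.yaml                     
-rw-r--r--  1 alice group    40181 Mar 26 10:53 main.py                         
-rw-r--r--  1 alice group    12460 Apr 25 10:00 setup.py                        
$ █                                                                             
                                                                                
                                                                                


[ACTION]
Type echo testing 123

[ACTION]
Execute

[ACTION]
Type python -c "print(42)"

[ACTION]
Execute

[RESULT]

drwxr-xr-x  1 user group     5264 Jun 14 10:09 tests/                           
-rw-r--r--  1 user group    40898 Jun 19 10:30 config.yaml                      
-rw-r--r--  1 user group     9664 Feb 26 10:02 main.py                          
drwxr-xr-x  1 user group     2727 Feb 25 10:27 src/                             
-rw-r--r--  1 user group    26456 Apr 18 10:04 README.md                        
-rw-r--r--  1 user group    23534 Jun  2 10:34 Makefile                         
$ cat config.txt                                                                
key0 = value80                                                                  
key1 = value53                                                                  
key2 = value44                                                                  
key3 = value27                                                                  
key4 = value59                                                                  
key5 = value96                                                                  
$ wc README.md                                                                  
  46  255 1250 README.md                                                        
$ ls -la                                                                        
-rw-r--r--  1 alice group     5092 Jan 16 10:10 config.yaml                     
-rw-r--r--  1 alice group    40181 Mar 26 10:53 main.py                         
-rw-r--r--  1 alice group    12460 Apr 25 10:00 setup.py                        
$ echo testing 123                                                              
testing 123                                                                     
$ python -c "print(42)"                                                         
42                                                                              
$ █                                                                             


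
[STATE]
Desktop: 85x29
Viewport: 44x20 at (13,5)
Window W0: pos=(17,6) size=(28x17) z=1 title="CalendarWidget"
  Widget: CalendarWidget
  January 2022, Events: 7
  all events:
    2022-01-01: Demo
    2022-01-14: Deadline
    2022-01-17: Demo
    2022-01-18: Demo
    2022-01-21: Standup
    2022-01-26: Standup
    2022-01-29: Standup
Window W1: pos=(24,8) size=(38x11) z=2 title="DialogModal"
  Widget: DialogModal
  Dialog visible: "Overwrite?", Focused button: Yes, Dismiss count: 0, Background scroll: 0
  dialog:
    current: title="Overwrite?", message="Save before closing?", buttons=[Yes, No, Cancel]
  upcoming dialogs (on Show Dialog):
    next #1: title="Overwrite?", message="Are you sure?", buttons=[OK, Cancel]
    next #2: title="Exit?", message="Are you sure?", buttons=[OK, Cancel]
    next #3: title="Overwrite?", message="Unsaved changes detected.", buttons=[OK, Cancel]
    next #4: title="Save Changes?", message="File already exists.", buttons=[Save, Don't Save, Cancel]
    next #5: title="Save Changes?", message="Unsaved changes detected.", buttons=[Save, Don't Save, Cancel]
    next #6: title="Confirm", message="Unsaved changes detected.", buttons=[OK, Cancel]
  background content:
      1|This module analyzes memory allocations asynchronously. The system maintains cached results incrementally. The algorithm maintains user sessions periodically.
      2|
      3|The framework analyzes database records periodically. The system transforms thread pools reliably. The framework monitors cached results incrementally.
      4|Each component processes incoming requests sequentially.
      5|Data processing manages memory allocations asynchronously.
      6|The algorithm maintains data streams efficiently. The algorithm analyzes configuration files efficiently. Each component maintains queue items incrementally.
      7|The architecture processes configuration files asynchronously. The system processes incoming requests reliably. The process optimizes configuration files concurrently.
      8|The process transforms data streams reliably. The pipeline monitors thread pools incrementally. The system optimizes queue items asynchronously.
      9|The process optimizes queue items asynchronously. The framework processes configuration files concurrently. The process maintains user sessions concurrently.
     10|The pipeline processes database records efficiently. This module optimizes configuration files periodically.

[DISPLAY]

                                            
    ┏━━━━━━━━━━━━━━━━━━━━━━━━━━┓            
    ┃ CalendarWidget           ┃            
    ┠──────┏━━━━━━━━━━━━━━━━━━━━━━━━━━━━━━━━
    ┃      ┃ DialogModal                    
    ┃Mo Tu ┠────────────────────────────────
    ┃      ┃This module analyzes memory allo
    ┃ 3  4 ┃      ┌──────────────────────┐  
    ┃10 11 ┃The fr│      Overwrite?      │e 
    ┃17* 18┃Each c│ Save before closing? │in
    ┃24 25 ┃Data p│ [Yes]  No   Cancel   │ a
    ┃31    ┃The al└──────────────────────┘tr
    ┃      ┃The architecture processes confi
    ┃      ┗━━━━━━━━━━━━━━━━━━━━━━━━━━━━━━━━
    ┃                          ┃            
    ┃                          ┃            
    ┃                          ┃            
    ┗━━━━━━━━━━━━━━━━━━━━━━━━━━┛            
                                            
                                            


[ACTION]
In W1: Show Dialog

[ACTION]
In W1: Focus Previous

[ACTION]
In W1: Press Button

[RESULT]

                                            
    ┏━━━━━━━━━━━━━━━━━━━━━━━━━━┓            
    ┃ CalendarWidget           ┃            
    ┠──────┏━━━━━━━━━━━━━━━━━━━━━━━━━━━━━━━━
    ┃      ┃ DialogModal                    
    ┃Mo Tu ┠────────────────────────────────
    ┃      ┃This module analyzes memory allo
    ┃ 3  4 ┃                                
    ┃10 11 ┃The framework analyzes database 
    ┃17* 18┃Each component processes incomin
    ┃24 25 ┃Data processing manages memory a
    ┃31    ┃The algorithm maintains data str
    ┃      ┃The architecture processes confi
    ┃      ┗━━━━━━━━━━━━━━━━━━━━━━━━━━━━━━━━
    ┃                          ┃            
    ┃                          ┃            
    ┃                          ┃            
    ┗━━━━━━━━━━━━━━━━━━━━━━━━━━┛            
                                            
                                            


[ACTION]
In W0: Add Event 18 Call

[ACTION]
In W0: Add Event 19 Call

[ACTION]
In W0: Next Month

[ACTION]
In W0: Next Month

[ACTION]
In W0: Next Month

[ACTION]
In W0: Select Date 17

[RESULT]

                                            
    ┏━━━━━━━━━━━━━━━━━━━━━━━━━━┓            
    ┃ CalendarWidget           ┃            
    ┠──────┏━━━━━━━━━━━━━━━━━━━━━━━━━━━━━━━━
    ┃      ┃ DialogModal                    
    ┃Mo Tu ┠────────────────────────────────
    ┃      ┃This module analyzes memory allo
    ┃ 4  5 ┃                                
    ┃11 12 ┃The framework analyzes database 
    ┃18 19 ┃Each component processes incomin
    ┃25 26 ┃Data processing manages memory a
    ┃      ┃The algorithm maintains data str
    ┃      ┃The architecture processes confi
    ┃      ┗━━━━━━━━━━━━━━━━━━━━━━━━━━━━━━━━
    ┃                          ┃            
    ┃                          ┃            
    ┃                          ┃            
    ┗━━━━━━━━━━━━━━━━━━━━━━━━━━┛            
                                            
                                            


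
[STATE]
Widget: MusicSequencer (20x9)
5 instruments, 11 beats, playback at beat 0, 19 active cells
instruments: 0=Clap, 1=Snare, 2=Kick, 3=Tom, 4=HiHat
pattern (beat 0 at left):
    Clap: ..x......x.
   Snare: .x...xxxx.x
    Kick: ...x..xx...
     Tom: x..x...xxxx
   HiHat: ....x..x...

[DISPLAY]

      ▼1234567890   
  Clap··█······█·   
 Snare·█···████·█   
  Kick···█··██···   
   Tom█··█···████   
 HiHat····█··█···   
                    
                    
                    


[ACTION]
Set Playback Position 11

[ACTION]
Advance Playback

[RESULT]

      0▼234567890   
  Clap··█······█·   
 Snare·█···████·█   
  Kick···█··██···   
   Tom█··█···████   
 HiHat····█··█···   
                    
                    
                    


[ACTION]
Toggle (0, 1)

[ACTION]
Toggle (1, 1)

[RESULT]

      0▼234567890   
  Clap·██······█·   
 Snare·····████·█   
  Kick···█··██···   
   Tom█··█···████   
 HiHat····█··█···   
                    
                    
                    


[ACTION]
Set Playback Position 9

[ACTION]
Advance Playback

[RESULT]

      0123456789▼   
  Clap·██······█·   
 Snare·····████·█   
  Kick···█··██···   
   Tom█··█···████   
 HiHat····█··█···   
                    
                    
                    


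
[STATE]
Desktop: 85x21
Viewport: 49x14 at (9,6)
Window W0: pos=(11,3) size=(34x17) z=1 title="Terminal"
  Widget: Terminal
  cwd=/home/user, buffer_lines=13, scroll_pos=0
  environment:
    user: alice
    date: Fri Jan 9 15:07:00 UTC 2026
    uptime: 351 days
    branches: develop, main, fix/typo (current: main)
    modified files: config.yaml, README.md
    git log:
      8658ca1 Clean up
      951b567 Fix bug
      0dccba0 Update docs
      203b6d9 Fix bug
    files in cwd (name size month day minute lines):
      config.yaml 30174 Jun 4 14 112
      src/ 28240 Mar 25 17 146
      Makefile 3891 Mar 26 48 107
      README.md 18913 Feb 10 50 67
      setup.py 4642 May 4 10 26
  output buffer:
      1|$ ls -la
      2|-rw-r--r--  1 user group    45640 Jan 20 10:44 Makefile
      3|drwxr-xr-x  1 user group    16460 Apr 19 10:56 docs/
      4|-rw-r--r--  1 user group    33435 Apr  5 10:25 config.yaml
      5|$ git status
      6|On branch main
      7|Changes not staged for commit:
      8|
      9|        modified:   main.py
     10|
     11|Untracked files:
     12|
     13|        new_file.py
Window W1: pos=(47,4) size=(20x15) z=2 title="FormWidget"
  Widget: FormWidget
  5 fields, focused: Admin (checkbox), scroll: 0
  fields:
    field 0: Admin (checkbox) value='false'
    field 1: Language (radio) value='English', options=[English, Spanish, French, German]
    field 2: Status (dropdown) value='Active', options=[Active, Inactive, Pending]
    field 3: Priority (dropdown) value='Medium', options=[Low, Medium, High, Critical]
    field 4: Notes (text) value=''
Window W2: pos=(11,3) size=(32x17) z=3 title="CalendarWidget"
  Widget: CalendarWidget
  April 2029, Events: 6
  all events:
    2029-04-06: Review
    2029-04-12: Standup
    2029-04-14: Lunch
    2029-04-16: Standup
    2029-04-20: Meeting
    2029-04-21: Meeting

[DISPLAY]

  ┃          April 2029          ┃ ┃  ┠──────────
  ┃Mo Tu We Th Fr Sa Su          ┃4┃  ┃> Admin:  
  ┃                   1          ┃6┃  ┃  Language
  ┃ 2  3  4  5  6*  7  8         ┃3┃  ┃  Status: 
  ┃ 9 10 11 12* 13 14* 15        ┃ ┃  ┃  Priority
  ┃16* 17 18 19 20* 21* 22       ┃ ┃  ┃  Notes:  
  ┃23 24 25 26 27 28 29          ┃ ┃  ┃          
  ┃30                            ┃ ┃  ┃          
  ┃                              ┃ ┃  ┃          
  ┃                              ┃ ┃  ┃          
  ┃                              ┃ ┃  ┃          
  ┃                              ┃ ┃  ┃          
  ┃                              ┃ ┃  ┗━━━━━━━━━━
  ┗━━━━━━━━━━━━━━━━━━━━━━━━━━━━━━┛━┛             


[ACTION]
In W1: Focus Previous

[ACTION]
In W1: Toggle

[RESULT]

  ┃          April 2029          ┃ ┃  ┠──────────
  ┃Mo Tu We Th Fr Sa Su          ┃4┃  ┃  Admin:  
  ┃                   1          ┃6┃  ┃  Language
  ┃ 2  3  4  5  6*  7  8         ┃3┃  ┃  Status: 
  ┃ 9 10 11 12* 13 14* 15        ┃ ┃  ┃  Priority
  ┃16* 17 18 19 20* 21* 22       ┃ ┃  ┃> Notes:  
  ┃23 24 25 26 27 28 29          ┃ ┃  ┃          
  ┃30                            ┃ ┃  ┃          
  ┃                              ┃ ┃  ┃          
  ┃                              ┃ ┃  ┃          
  ┃                              ┃ ┃  ┃          
  ┃                              ┃ ┃  ┃          
  ┃                              ┃ ┃  ┗━━━━━━━━━━
  ┗━━━━━━━━━━━━━━━━━━━━━━━━━━━━━━┛━┛             


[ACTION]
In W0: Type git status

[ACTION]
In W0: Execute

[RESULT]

  ┃          April 2029          ┃ ┃  ┠──────────
  ┃Mo Tu We Th Fr Sa Su          ┃ ┃  ┃  Admin:  
  ┃                   1          ┃ ┃  ┃  Language
  ┃ 2  3  4  5  6*  7  8         ┃ ┃  ┃  Status: 
  ┃ 9 10 11 12* 13 14* 15        ┃ ┃  ┃  Priority
  ┃16* 17 18 19 20* 21* 22       ┃ ┃  ┃> Notes:  
  ┃23 24 25 26 27 28 29          ┃ ┃  ┃          
  ┃30                            ┃ ┃  ┃          
  ┃                              ┃ ┃  ┃          
  ┃                              ┃ ┃  ┃          
  ┃                              ┃ ┃  ┃          
  ┃                              ┃ ┃  ┃          
  ┃                              ┃ ┃  ┗━━━━━━━━━━
  ┗━━━━━━━━━━━━━━━━━━━━━━━━━━━━━━┛━┛             


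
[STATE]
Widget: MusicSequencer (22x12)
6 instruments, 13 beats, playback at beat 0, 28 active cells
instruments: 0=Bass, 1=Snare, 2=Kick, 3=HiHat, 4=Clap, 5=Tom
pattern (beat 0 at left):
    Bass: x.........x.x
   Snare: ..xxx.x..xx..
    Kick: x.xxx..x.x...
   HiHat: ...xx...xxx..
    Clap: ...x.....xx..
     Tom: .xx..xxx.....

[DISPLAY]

      ▼123456789012   
  Bass█·········█·█   
 Snare··███·█··██··   
  Kick█·███··█·█···   
 HiHat···██···███··   
  Clap···█·····██··   
   Tom·██··███·····   
                      
                      
                      
                      
                      


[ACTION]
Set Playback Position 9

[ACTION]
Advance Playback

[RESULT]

      0123456789▼12   
  Bass█·········█·█   
 Snare··███·█··██··   
  Kick█·███··█·█···   
 HiHat···██···███··   
  Clap···█·····██··   
   Tom·██··███·····   
                      
                      
                      
                      
                      


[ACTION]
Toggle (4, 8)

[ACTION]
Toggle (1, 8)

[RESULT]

      0123456789▼12   
  Bass█·········█·█   
 Snare··███·█·███··   
  Kick█·███··█·█···   
 HiHat···██···███··   
  Clap···█····███··   
   Tom·██··███·····   
                      
                      
                      
                      
                      


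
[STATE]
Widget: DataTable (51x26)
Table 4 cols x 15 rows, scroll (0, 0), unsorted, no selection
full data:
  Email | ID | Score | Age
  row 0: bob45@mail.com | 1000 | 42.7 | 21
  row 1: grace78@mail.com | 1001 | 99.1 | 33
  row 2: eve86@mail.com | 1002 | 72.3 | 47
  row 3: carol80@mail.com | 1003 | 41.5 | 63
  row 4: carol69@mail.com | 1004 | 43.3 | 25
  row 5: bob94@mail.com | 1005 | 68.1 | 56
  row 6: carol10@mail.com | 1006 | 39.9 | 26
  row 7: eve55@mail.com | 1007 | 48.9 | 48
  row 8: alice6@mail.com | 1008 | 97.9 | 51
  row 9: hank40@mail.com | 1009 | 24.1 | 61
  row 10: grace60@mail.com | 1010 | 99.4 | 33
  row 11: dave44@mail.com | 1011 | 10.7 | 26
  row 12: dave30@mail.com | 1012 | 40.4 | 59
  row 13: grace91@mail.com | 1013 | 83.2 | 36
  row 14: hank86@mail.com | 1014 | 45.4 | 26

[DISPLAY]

Email           │ID  │Score│Age                    
────────────────┼────┼─────┼───                    
bob45@mail.com  │1000│42.7 │21                     
grace78@mail.com│1001│99.1 │33                     
eve86@mail.com  │1002│72.3 │47                     
carol80@mail.com│1003│41.5 │63                     
carol69@mail.com│1004│43.3 │25                     
bob94@mail.com  │1005│68.1 │56                     
carol10@mail.com│1006│39.9 │26                     
eve55@mail.com  │1007│48.9 │48                     
alice6@mail.com │1008│97.9 │51                     
hank40@mail.com │1009│24.1 │61                     
grace60@mail.com│1010│99.4 │33                     
dave44@mail.com │1011│10.7 │26                     
dave30@mail.com │1012│40.4 │59                     
grace91@mail.com│1013│83.2 │36                     
hank86@mail.com │1014│45.4 │26                     
                                                   
                                                   
                                                   
                                                   
                                                   
                                                   
                                                   
                                                   
                                                   


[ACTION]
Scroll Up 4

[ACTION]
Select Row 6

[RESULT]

Email           │ID  │Score│Age                    
────────────────┼────┼─────┼───                    
bob45@mail.com  │1000│42.7 │21                     
grace78@mail.com│1001│99.1 │33                     
eve86@mail.com  │1002│72.3 │47                     
carol80@mail.com│1003│41.5 │63                     
carol69@mail.com│1004│43.3 │25                     
bob94@mail.com  │1005│68.1 │56                     
>arol10@mail.com│1006│39.9 │26                     
eve55@mail.com  │1007│48.9 │48                     
alice6@mail.com │1008│97.9 │51                     
hank40@mail.com │1009│24.1 │61                     
grace60@mail.com│1010│99.4 │33                     
dave44@mail.com │1011│10.7 │26                     
dave30@mail.com │1012│40.4 │59                     
grace91@mail.com│1013│83.2 │36                     
hank86@mail.com │1014│45.4 │26                     
                                                   
                                                   
                                                   
                                                   
                                                   
                                                   
                                                   
                                                   
                                                   


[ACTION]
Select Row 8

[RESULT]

Email           │ID  │Score│Age                    
────────────────┼────┼─────┼───                    
bob45@mail.com  │1000│42.7 │21                     
grace78@mail.com│1001│99.1 │33                     
eve86@mail.com  │1002│72.3 │47                     
carol80@mail.com│1003│41.5 │63                     
carol69@mail.com│1004│43.3 │25                     
bob94@mail.com  │1005│68.1 │56                     
carol10@mail.com│1006│39.9 │26                     
eve55@mail.com  │1007│48.9 │48                     
>lice6@mail.com │1008│97.9 │51                     
hank40@mail.com │1009│24.1 │61                     
grace60@mail.com│1010│99.4 │33                     
dave44@mail.com │1011│10.7 │26                     
dave30@mail.com │1012│40.4 │59                     
grace91@mail.com│1013│83.2 │36                     
hank86@mail.com │1014│45.4 │26                     
                                                   
                                                   
                                                   
                                                   
                                                   
                                                   
                                                   
                                                   
                                                   


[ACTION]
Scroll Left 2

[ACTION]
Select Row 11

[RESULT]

Email           │ID  │Score│Age                    
────────────────┼────┼─────┼───                    
bob45@mail.com  │1000│42.7 │21                     
grace78@mail.com│1001│99.1 │33                     
eve86@mail.com  │1002│72.3 │47                     
carol80@mail.com│1003│41.5 │63                     
carol69@mail.com│1004│43.3 │25                     
bob94@mail.com  │1005│68.1 │56                     
carol10@mail.com│1006│39.9 │26                     
eve55@mail.com  │1007│48.9 │48                     
alice6@mail.com │1008│97.9 │51                     
hank40@mail.com │1009│24.1 │61                     
grace60@mail.com│1010│99.4 │33                     
>ave44@mail.com │1011│10.7 │26                     
dave30@mail.com │1012│40.4 │59                     
grace91@mail.com│1013│83.2 │36                     
hank86@mail.com │1014│45.4 │26                     
                                                   
                                                   
                                                   
                                                   
                                                   
                                                   
                                                   
                                                   
                                                   


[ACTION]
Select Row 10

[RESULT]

Email           │ID  │Score│Age                    
────────────────┼────┼─────┼───                    
bob45@mail.com  │1000│42.7 │21                     
grace78@mail.com│1001│99.1 │33                     
eve86@mail.com  │1002│72.3 │47                     
carol80@mail.com│1003│41.5 │63                     
carol69@mail.com│1004│43.3 │25                     
bob94@mail.com  │1005│68.1 │56                     
carol10@mail.com│1006│39.9 │26                     
eve55@mail.com  │1007│48.9 │48                     
alice6@mail.com │1008│97.9 │51                     
hank40@mail.com │1009│24.1 │61                     
>race60@mail.com│1010│99.4 │33                     
dave44@mail.com │1011│10.7 │26                     
dave30@mail.com │1012│40.4 │59                     
grace91@mail.com│1013│83.2 │36                     
hank86@mail.com │1014│45.4 │26                     
                                                   
                                                   
                                                   
                                                   
                                                   
                                                   
                                                   
                                                   
                                                   


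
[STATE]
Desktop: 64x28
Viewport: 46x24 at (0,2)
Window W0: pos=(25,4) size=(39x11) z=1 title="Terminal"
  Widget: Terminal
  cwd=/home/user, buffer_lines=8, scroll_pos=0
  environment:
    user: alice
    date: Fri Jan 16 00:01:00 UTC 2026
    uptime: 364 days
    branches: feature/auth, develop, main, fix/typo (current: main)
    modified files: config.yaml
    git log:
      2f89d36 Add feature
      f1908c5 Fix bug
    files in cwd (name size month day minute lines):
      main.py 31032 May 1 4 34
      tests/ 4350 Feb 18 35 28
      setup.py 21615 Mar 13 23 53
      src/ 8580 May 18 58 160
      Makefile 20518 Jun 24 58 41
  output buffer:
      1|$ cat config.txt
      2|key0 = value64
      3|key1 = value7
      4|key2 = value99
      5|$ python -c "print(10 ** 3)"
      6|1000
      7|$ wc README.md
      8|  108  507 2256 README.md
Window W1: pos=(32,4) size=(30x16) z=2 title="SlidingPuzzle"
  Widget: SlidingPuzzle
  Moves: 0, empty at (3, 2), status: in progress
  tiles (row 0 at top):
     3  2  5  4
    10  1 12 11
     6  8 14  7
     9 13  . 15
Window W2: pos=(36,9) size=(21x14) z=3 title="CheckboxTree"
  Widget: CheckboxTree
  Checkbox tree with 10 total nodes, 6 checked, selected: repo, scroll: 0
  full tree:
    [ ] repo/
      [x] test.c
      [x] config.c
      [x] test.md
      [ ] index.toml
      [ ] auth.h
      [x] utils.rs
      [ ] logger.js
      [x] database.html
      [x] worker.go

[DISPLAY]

                                              
                                              
                         ┏━━━━━━┏━━━━━━━━━━━━━
                         ┃ Termi┃ SlidingPuzzl
                         ┠──────┠─────────────
                         ┃$ cat ┃┌────┬────┬──
                         ┃key0 =┃│  3 │  2 │  
                         ┃key1 =┃├──┏━━━━━━━━━
                         ┃key2 =┃│ 1┃ Checkbox
                         ┃$ pyth┃├──┠─────────
                         ┃1000  ┃│  ┃>[-] repo
                         ┃$ wc R┃├──┃   [x] te
                         ┗━━━━━━┃│  ┃   [x] co
                                ┃└──┃   [x] te
                                ┃Mov┃   [ ] in
                                ┃   ┃   [ ] au
                                ┃   ┃   [x] ut
                                ┗━━━┃   [ ] lo
                                    ┃   [x] da
                                    ┃   [x] wo
                                    ┗━━━━━━━━━
                                              
                                              
                                              


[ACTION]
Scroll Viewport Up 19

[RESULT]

                                              
                                              
                                              
                                              
                         ┏━━━━━━┏━━━━━━━━━━━━━
                         ┃ Termi┃ SlidingPuzzl
                         ┠──────┠─────────────
                         ┃$ cat ┃┌────┬────┬──
                         ┃key0 =┃│  3 │  2 │  
                         ┃key1 =┃├──┏━━━━━━━━━
                         ┃key2 =┃│ 1┃ Checkbox
                         ┃$ pyth┃├──┠─────────
                         ┃1000  ┃│  ┃>[-] repo
                         ┃$ wc R┃├──┃   [x] te
                         ┗━━━━━━┃│  ┃   [x] co
                                ┃└──┃   [x] te
                                ┃Mov┃   [ ] in
                                ┃   ┃   [ ] au
                                ┃   ┃   [x] ut
                                ┗━━━┃   [ ] lo
                                    ┃   [x] da
                                    ┃   [x] wo
                                    ┗━━━━━━━━━
                                              


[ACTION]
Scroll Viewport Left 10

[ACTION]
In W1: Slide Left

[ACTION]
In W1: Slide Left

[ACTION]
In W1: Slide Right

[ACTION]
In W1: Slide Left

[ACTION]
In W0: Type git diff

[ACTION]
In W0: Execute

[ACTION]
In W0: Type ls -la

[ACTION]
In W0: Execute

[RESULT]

                                              
                                              
                                              
                                              
                         ┏━━━━━━┏━━━━━━━━━━━━━
                         ┃ Termi┃ SlidingPuzzl
                         ┠──────┠─────────────
                         ┃$ ls -┃┌────┬────┬──
                         ┃-rw-r-┃│  3 │  2 │  
                         ┃drwxr-┃├──┏━━━━━━━━━
                         ┃-rw-r-┃│ 1┃ Checkbox
                         ┃drwxr-┃├──┠─────────
                         ┃-rw-r-┃│  ┃>[-] repo
                         ┃$ █   ┃├──┃   [x] te
                         ┗━━━━━━┃│  ┃   [x] co
                                ┃└──┃   [x] te
                                ┃Mov┃   [ ] in
                                ┃   ┃   [ ] au
                                ┃   ┃   [x] ut
                                ┗━━━┃   [ ] lo
                                    ┃   [x] da
                                    ┃   [x] wo
                                    ┗━━━━━━━━━
                                              


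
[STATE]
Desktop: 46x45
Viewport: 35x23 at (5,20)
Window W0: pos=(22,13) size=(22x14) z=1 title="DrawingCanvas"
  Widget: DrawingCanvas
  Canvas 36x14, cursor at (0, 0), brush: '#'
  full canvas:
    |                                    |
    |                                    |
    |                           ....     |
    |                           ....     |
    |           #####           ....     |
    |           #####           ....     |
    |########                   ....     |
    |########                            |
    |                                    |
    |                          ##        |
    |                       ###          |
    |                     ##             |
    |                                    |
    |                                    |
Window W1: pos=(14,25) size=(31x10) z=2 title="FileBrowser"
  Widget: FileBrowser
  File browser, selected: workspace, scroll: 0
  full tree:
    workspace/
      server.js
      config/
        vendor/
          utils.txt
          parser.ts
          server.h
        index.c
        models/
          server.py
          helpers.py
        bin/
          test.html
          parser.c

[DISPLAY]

                 ┃           ##### 
                 ┃           ##### 
                 ┃########         
                 ┃########         
                 ┃                 
         ┏━━━━━━━━━━━━━━━━━━━━━━━━━
         ┃ FileBrowser             
         ┠─────────────────────────
         ┃> [-] workspace/         
         ┃    server.js            
         ┃    [+] config/          
         ┃                         
         ┃                         
         ┃                         
         ┗━━━━━━━━━━━━━━━━━━━━━━━━━
                                   
                                   
                                   
                                   
                                   
                                   
                                   
                                   


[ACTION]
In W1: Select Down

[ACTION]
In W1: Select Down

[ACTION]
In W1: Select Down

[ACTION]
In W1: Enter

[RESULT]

                 ┃           ##### 
                 ┃           ##### 
                 ┃########         
                 ┃########         
                 ┃                 
         ┏━━━━━━━━━━━━━━━━━━━━━━━━━
         ┃ FileBrowser             
         ┠─────────────────────────
         ┃  [-] workspace/         
         ┃    server.js            
         ┃  > [-] config/          
         ┃      [+] vendor/        
         ┃      index.c            
         ┃      [+] models/        
         ┗━━━━━━━━━━━━━━━━━━━━━━━━━
                                   
                                   
                                   
                                   
                                   
                                   
                                   
                                   


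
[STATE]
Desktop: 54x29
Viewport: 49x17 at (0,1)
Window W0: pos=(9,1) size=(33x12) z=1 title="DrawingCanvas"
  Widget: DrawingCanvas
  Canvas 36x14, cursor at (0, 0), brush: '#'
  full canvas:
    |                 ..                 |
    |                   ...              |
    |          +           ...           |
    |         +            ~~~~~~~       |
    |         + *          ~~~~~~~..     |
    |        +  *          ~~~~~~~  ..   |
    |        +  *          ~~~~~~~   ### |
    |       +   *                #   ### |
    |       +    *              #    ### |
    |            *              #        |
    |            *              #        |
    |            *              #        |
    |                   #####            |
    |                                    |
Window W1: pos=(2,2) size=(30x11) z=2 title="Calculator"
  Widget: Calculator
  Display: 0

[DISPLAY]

         ┏━━━━━━━━━━━━━━━━━━━━━━━━━━━━━━━┓       
  ┏━━━━━━━━━━━━━━━━━━━━━━━━━━━━┓         ┃       
  ┃ Calculator                 ┃─────────┨       
  ┠────────────────────────────┨         ┃       
  ┃                           0┃         ┃       
  ┃┌───┬───┬───┬───┐           ┃...      ┃       
  ┃│ 7 │ 8 │ 9 │ ÷ │           ┃~~~~~~~  ┃       
  ┃├───┼───┼───┼───┤           ┃~~~~~~~..┃       
  ┃│ 4 │ 5 │ 6 │ × │           ┃~~~~~~~  ┃       
  ┃├───┼───┼───┼───┤           ┃~~~~~~~  ┃       
  ┃│ 1 │ 2 │ 3 │ - │           ┃      #  ┃       
  ┗━━━━━━━━━━━━━━━━━━━━━━━━━━━━┛━━━━━━━━━┛       
                                                 
                                                 
                                                 
                                                 
                                                 


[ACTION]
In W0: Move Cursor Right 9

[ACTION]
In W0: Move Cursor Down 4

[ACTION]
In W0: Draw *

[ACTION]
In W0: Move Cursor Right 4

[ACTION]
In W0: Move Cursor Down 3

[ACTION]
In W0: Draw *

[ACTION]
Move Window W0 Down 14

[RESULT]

                                                 
  ┏━━━━━━━━━━━━━━━━━━━━━━━━━━━━┓                 
  ┃ Calculator                 ┃                 
  ┠────────────────────────────┨                 
  ┃                           0┃                 
  ┃┌───┬───┬───┬───┐           ┃                 
  ┃│ 7 │ 8 │ 9 │ ÷ │           ┃                 
  ┃├───┼───┼───┼───┤           ┃                 
  ┃│ 4 │ 5 │ 6 │ × │           ┃                 
  ┃├───┼───┼───┼───┤           ┃                 
  ┃│ 1 │ 2 │ 3 │ - │           ┃                 
  ┗━━━━━━━━━━━━━━━━━━━━━━━━━━━━┛                 
                                                 
                                                 
         ┏━━━━━━━━━━━━━━━━━━━━━━━━━━━━━━━┓       
         ┃ DrawingCanvas                 ┃       
         ┠───────────────────────────────┨       
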